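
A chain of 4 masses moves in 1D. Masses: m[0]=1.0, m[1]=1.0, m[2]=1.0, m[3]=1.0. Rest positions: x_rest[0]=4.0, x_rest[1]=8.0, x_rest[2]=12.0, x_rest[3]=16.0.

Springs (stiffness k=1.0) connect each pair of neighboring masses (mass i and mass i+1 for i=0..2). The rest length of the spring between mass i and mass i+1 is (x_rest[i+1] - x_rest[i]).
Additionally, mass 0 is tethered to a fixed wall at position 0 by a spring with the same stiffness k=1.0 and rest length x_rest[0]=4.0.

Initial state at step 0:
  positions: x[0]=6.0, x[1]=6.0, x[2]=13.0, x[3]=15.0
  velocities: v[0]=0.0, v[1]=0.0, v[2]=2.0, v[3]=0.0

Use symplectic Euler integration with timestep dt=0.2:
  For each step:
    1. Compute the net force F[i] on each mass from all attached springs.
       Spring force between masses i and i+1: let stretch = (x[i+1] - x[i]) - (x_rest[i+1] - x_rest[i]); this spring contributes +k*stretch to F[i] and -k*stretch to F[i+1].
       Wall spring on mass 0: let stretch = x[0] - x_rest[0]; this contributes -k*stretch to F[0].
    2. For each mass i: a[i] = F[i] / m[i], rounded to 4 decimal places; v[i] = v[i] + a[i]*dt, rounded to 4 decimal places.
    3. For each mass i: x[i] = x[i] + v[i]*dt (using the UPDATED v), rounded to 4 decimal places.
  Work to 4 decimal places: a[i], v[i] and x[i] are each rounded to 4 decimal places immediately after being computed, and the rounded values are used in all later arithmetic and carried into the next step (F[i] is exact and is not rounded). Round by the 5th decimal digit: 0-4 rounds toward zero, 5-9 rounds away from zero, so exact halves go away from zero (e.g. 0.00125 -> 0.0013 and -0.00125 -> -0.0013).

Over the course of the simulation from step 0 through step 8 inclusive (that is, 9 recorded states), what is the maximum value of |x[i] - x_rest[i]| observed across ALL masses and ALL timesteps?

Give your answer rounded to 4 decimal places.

Step 0: x=[6.0000 6.0000 13.0000 15.0000] v=[0.0000 0.0000 2.0000 0.0000]
Step 1: x=[5.7600 6.2800 13.2000 15.0800] v=[-1.2000 1.4000 1.0000 0.4000]
Step 2: x=[5.3104 6.8160 13.1984 15.2448] v=[-2.2480 2.6800 -0.0080 0.8240]
Step 3: x=[4.7086 7.5471 13.0234 15.4877] v=[-3.0090 3.6554 -0.8752 1.2147]
Step 4: x=[4.0320 8.3837 12.7279 15.7921] v=[-3.3830 4.1830 -1.4776 1.5218]
Step 5: x=[3.3682 9.2200 12.3812 16.1339] v=[-3.3191 4.1815 -1.7336 1.7090]
Step 6: x=[2.8037 9.9487 12.0581 16.4856] v=[-2.8224 3.6434 -1.6153 1.7585]
Step 7: x=[2.4129 10.4760 11.8278 16.8202] v=[-1.9541 2.6363 -1.1517 1.6730]
Step 8: x=[2.2481 10.7348 11.7431 17.1151] v=[-0.8241 1.2940 -0.4236 1.4745]
Max displacement = 2.7348

Answer: 2.7348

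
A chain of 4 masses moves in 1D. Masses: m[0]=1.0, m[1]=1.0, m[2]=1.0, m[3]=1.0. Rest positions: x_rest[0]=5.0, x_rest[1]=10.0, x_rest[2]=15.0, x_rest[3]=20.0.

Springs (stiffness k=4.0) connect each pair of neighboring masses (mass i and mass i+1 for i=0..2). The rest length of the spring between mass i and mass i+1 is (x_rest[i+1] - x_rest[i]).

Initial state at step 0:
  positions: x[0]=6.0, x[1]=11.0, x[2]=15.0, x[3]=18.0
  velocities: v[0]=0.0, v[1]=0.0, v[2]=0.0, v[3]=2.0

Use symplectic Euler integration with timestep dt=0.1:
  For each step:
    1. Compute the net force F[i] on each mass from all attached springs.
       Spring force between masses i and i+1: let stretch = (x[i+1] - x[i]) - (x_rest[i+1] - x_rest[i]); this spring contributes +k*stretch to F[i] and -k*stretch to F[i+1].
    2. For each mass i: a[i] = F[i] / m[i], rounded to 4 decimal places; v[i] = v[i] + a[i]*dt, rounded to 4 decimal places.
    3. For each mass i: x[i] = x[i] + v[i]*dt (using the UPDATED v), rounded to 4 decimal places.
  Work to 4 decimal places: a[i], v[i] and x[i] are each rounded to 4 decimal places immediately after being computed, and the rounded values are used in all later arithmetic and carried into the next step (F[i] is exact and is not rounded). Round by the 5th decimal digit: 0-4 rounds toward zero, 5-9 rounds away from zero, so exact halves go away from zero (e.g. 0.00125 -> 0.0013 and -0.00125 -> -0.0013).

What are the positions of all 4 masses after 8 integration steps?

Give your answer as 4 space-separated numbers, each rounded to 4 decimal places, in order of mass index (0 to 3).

Answer: 5.7240 9.9509 14.8226 21.1023

Derivation:
Step 0: x=[6.0000 11.0000 15.0000 18.0000] v=[0.0000 0.0000 0.0000 2.0000]
Step 1: x=[6.0000 10.9600 14.9600 18.2800] v=[0.0000 -0.4000 -0.4000 2.8000]
Step 2: x=[5.9984 10.8816 14.8928 18.6272] v=[-0.0160 -0.7840 -0.6720 3.4720]
Step 3: x=[5.9921 10.7683 14.8145 19.0250] v=[-0.0627 -1.1328 -0.7827 3.9782]
Step 4: x=[5.9769 10.6258 14.7428 19.4544] v=[-0.1522 -1.4248 -0.7170 4.2940]
Step 5: x=[5.9476 10.4620 14.6949 19.8953] v=[-0.2926 -1.6376 -0.4792 4.4094]
Step 6: x=[5.8989 10.2870 14.6857 20.3282] v=[-0.4868 -1.7502 -0.0922 4.3292]
Step 7: x=[5.8257 10.1124 14.7262 20.7354] v=[-0.7316 -1.7460 0.4053 4.0722]
Step 8: x=[5.7240 9.9509 14.8226 21.1023] v=[-1.0169 -1.6152 0.9635 3.6685]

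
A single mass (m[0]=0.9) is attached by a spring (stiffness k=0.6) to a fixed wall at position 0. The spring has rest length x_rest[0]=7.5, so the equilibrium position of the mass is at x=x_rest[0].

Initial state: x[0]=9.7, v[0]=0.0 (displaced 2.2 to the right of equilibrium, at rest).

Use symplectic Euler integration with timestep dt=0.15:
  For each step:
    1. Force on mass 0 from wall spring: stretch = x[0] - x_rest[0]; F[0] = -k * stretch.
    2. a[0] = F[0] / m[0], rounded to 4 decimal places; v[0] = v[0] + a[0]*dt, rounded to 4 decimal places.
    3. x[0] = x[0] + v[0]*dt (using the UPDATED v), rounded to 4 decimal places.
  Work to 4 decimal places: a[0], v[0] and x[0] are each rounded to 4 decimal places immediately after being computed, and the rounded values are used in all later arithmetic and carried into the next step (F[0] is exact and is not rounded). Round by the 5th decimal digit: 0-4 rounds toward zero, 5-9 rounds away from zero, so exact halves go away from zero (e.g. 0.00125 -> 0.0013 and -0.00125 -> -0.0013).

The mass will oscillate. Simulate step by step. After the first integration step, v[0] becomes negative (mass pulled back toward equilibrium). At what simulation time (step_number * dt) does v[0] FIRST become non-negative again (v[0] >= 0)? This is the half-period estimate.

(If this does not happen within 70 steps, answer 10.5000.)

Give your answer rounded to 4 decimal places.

Step 0: x=[9.7000] v=[0.0000]
Step 1: x=[9.6670] v=[-0.2200]
Step 2: x=[9.6015] v=[-0.4367]
Step 3: x=[9.5045] v=[-0.6469]
Step 4: x=[9.3774] v=[-0.8473]
Step 5: x=[9.2222] v=[-1.0350]
Step 6: x=[9.0411] v=[-1.2072]
Step 7: x=[8.8369] v=[-1.3613]
Step 8: x=[8.6127] v=[-1.4950]
Step 9: x=[8.3718] v=[-1.6063]
Step 10: x=[8.1178] v=[-1.6935]
Step 11: x=[7.8545] v=[-1.7553]
Step 12: x=[7.5859] v=[-1.7907]
Step 13: x=[7.3160] v=[-1.7993]
Step 14: x=[7.0489] v=[-1.7809]
Step 15: x=[6.7885] v=[-1.7358]
Step 16: x=[6.5388] v=[-1.6647]
Step 17: x=[6.3035] v=[-1.5686]
Step 18: x=[6.0862] v=[-1.4489]
Step 19: x=[5.8901] v=[-1.3075]
Step 20: x=[5.7181] v=[-1.1465]
Step 21: x=[5.5729] v=[-0.9683]
Step 22: x=[5.4566] v=[-0.7756]
Step 23: x=[5.3709] v=[-0.5713]
Step 24: x=[5.3171] v=[-0.3584]
Step 25: x=[5.2961] v=[-0.1401]
Step 26: x=[5.3081] v=[0.0803]
First v>=0 after going negative at step 26, time=3.9000

Answer: 3.9000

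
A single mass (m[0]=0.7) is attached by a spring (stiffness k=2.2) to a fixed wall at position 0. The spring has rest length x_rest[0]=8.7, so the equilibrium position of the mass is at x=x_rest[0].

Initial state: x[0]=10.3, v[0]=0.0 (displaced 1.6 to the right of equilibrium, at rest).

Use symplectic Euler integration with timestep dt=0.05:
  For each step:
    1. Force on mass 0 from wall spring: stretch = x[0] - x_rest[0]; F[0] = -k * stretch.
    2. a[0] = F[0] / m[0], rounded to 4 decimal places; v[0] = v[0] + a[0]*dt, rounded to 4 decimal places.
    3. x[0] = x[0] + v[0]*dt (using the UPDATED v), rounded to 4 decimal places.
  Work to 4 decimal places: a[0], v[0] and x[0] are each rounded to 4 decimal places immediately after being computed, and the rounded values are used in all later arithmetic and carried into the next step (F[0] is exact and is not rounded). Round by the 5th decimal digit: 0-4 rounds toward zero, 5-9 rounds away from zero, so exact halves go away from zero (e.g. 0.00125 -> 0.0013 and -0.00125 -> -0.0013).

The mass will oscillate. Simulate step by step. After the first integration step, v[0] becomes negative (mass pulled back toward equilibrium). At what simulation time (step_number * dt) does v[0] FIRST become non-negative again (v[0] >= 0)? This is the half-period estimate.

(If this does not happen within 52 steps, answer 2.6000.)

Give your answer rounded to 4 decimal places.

Answer: 1.8000

Derivation:
Step 0: x=[10.3000] v=[0.0000]
Step 1: x=[10.2874] v=[-0.2514]
Step 2: x=[10.2624] v=[-0.5009]
Step 3: x=[10.2251] v=[-0.7464]
Step 4: x=[10.1758] v=[-0.9861]
Step 5: x=[10.1149] v=[-1.2180]
Step 6: x=[10.0429] v=[-1.4403]
Step 7: x=[9.9603] v=[-1.6513]
Step 8: x=[9.8678] v=[-1.8493]
Step 9: x=[9.7662] v=[-2.0328]
Step 10: x=[9.6562] v=[-2.2003]
Step 11: x=[9.5387] v=[-2.3506]
Step 12: x=[9.4146] v=[-2.4824]
Step 13: x=[9.2849] v=[-2.5947]
Step 14: x=[9.1506] v=[-2.6866]
Step 15: x=[9.0127] v=[-2.7574]
Step 16: x=[8.8724] v=[-2.8065]
Step 17: x=[8.7307] v=[-2.8336]
Step 18: x=[8.5888] v=[-2.8384]
Step 19: x=[8.4478] v=[-2.8209]
Step 20: x=[8.3087] v=[-2.7813]
Step 21: x=[8.1727] v=[-2.7198]
Step 22: x=[8.0409] v=[-2.6369]
Step 23: x=[7.9142] v=[-2.5333]
Step 24: x=[7.7937] v=[-2.4098]
Step 25: x=[7.6803] v=[-2.2674]
Step 26: x=[7.5749] v=[-2.1072]
Step 27: x=[7.4784] v=[-1.9304]
Step 28: x=[7.3915] v=[-1.7384]
Step 29: x=[7.3149] v=[-1.5328]
Step 30: x=[7.2491] v=[-1.3151]
Step 31: x=[7.1947] v=[-1.0871]
Step 32: x=[7.1522] v=[-0.8506]
Step 33: x=[7.1218] v=[-0.6074]
Step 34: x=[7.1038] v=[-0.3594]
Step 35: x=[7.0984] v=[-0.1086]
Step 36: x=[7.1056] v=[0.1431]
First v>=0 after going negative at step 36, time=1.8000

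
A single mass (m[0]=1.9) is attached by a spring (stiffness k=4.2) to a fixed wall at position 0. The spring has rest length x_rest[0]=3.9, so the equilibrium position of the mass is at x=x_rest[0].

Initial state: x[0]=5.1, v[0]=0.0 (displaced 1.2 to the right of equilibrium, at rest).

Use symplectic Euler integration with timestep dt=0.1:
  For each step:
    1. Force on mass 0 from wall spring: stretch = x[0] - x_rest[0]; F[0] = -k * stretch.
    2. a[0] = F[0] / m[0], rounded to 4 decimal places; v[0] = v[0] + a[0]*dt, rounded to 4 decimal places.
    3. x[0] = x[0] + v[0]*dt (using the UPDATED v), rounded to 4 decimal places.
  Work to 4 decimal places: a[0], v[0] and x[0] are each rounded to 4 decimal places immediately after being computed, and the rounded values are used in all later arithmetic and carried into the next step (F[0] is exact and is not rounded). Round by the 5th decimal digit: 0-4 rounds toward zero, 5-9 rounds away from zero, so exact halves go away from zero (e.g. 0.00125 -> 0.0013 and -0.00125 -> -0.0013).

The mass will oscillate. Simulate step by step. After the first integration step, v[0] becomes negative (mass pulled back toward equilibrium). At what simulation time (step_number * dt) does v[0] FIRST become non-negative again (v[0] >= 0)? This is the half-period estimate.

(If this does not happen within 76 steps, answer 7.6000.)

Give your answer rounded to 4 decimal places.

Answer: 2.2000

Derivation:
Step 0: x=[5.1000] v=[0.0000]
Step 1: x=[5.0735] v=[-0.2653]
Step 2: x=[5.0210] v=[-0.5247]
Step 3: x=[4.9438] v=[-0.7725]
Step 4: x=[4.8435] v=[-1.0032]
Step 5: x=[4.7223] v=[-1.2118]
Step 6: x=[4.5829] v=[-1.3936]
Step 7: x=[4.4284] v=[-1.5446]
Step 8: x=[4.2623] v=[-1.6614]
Step 9: x=[4.0882] v=[-1.7415]
Step 10: x=[3.9099] v=[-1.7831]
Step 11: x=[3.7314] v=[-1.7853]
Step 12: x=[3.5566] v=[-1.7480]
Step 13: x=[3.3894] v=[-1.6721]
Step 14: x=[3.2335] v=[-1.5592]
Step 15: x=[3.0923] v=[-1.4119]
Step 16: x=[2.9690] v=[-1.2334]
Step 17: x=[2.8662] v=[-1.0276]
Step 18: x=[2.7863] v=[-0.7991]
Step 19: x=[2.7310] v=[-0.5529]
Step 20: x=[2.7016] v=[-0.2945]
Step 21: x=[2.6986] v=[-0.0296]
Step 22: x=[2.7222] v=[0.2360]
First v>=0 after going negative at step 22, time=2.2000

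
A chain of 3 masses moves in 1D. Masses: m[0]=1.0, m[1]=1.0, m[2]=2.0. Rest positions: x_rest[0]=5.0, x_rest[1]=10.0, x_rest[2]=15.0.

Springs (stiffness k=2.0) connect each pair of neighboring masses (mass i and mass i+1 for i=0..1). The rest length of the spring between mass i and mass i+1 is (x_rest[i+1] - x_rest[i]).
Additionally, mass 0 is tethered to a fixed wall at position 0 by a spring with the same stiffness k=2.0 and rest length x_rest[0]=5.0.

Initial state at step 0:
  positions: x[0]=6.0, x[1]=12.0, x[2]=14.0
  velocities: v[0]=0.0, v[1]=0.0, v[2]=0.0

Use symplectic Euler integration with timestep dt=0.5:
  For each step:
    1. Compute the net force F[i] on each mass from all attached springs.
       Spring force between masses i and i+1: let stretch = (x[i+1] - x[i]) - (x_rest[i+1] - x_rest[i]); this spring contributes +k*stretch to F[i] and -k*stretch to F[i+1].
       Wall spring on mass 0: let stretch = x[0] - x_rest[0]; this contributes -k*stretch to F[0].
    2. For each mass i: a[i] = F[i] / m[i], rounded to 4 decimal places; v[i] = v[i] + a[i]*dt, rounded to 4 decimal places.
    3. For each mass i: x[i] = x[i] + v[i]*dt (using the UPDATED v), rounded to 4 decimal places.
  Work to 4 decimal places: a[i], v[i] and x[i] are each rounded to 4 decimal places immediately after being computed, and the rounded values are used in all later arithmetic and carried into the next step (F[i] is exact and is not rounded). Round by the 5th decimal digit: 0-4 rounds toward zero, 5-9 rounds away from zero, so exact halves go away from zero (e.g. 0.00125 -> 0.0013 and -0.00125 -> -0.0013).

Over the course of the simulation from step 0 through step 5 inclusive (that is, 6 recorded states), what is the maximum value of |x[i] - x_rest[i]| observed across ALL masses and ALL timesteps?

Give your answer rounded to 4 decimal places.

Answer: 2.4843

Derivation:
Step 0: x=[6.0000 12.0000 14.0000] v=[0.0000 0.0000 0.0000]
Step 1: x=[6.0000 10.0000 14.7500] v=[0.0000 -4.0000 1.5000]
Step 2: x=[5.0000 8.3750 15.5625] v=[-2.0000 -3.2500 1.6250]
Step 3: x=[3.1875 8.6563 15.8282] v=[-3.6250 0.5625 0.5313]
Step 4: x=[2.5157 9.7891 15.5509] v=[-1.3437 2.2656 -0.5547]
Step 5: x=[4.2227 10.1661 15.0831] v=[3.4140 0.7540 -0.9356]
Max displacement = 2.4843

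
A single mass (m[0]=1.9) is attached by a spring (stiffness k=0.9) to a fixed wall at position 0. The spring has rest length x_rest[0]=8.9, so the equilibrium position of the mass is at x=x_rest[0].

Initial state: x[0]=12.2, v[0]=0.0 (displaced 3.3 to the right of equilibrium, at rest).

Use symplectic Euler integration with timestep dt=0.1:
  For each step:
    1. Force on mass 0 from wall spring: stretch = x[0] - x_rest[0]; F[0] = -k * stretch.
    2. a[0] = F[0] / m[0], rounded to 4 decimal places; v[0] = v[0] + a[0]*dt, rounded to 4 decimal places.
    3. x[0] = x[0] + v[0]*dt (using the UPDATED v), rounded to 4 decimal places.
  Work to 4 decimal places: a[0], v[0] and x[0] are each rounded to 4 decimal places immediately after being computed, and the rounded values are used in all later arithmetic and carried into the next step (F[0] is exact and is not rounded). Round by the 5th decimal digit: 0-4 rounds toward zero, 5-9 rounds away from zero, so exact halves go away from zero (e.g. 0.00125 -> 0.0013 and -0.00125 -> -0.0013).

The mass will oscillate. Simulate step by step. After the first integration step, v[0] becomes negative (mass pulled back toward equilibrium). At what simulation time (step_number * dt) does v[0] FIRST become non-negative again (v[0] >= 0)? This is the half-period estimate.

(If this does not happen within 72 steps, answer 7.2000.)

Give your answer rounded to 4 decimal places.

Answer: 4.6000

Derivation:
Step 0: x=[12.2000] v=[0.0000]
Step 1: x=[12.1844] v=[-0.1563]
Step 2: x=[12.1532] v=[-0.3119]
Step 3: x=[12.1066] v=[-0.4660]
Step 4: x=[12.0448] v=[-0.6179]
Step 5: x=[11.9681] v=[-0.7669]
Step 6: x=[11.8769] v=[-0.9122]
Step 7: x=[11.7716] v=[-1.0532]
Step 8: x=[11.6527] v=[-1.1892]
Step 9: x=[11.5207] v=[-1.3196]
Step 10: x=[11.3763] v=[-1.4437]
Step 11: x=[11.2202] v=[-1.5610]
Step 12: x=[11.0531] v=[-1.6709]
Step 13: x=[10.8758] v=[-1.7729]
Step 14: x=[10.6892] v=[-1.8665]
Step 15: x=[10.4941] v=[-1.9513]
Step 16: x=[10.2914] v=[-2.0268]
Step 17: x=[10.0821] v=[-2.0927]
Step 18: x=[9.8672] v=[-2.1487]
Step 19: x=[9.6478] v=[-2.1945]
Step 20: x=[9.4248] v=[-2.2299]
Step 21: x=[9.1993] v=[-2.2548]
Step 22: x=[8.9724] v=[-2.2690]
Step 23: x=[8.7452] v=[-2.2724]
Step 24: x=[8.5187] v=[-2.2651]
Step 25: x=[8.2940] v=[-2.2470]
Step 26: x=[8.0722] v=[-2.2183]
Step 27: x=[7.8543] v=[-2.1791]
Step 28: x=[7.6413] v=[-2.1296]
Step 29: x=[7.4343] v=[-2.0700]
Step 30: x=[7.2342] v=[-2.0006]
Step 31: x=[7.0420] v=[-1.9217]
Step 32: x=[6.8586] v=[-1.8337]
Step 33: x=[6.6849] v=[-1.7370]
Step 34: x=[6.5217] v=[-1.6321]
Step 35: x=[6.3698] v=[-1.5194]
Step 36: x=[6.2298] v=[-1.3996]
Step 37: x=[6.1025] v=[-1.2731]
Step 38: x=[5.9884] v=[-1.1406]
Step 39: x=[5.8881] v=[-1.0027]
Step 40: x=[5.8021] v=[-0.8600]
Step 41: x=[5.7308] v=[-0.7133]
Step 42: x=[5.6745] v=[-0.5632]
Step 43: x=[5.6335] v=[-0.4104]
Step 44: x=[5.6079] v=[-0.2557]
Step 45: x=[5.5979] v=[-0.0998]
Step 46: x=[5.6036] v=[0.0566]
First v>=0 after going negative at step 46, time=4.6000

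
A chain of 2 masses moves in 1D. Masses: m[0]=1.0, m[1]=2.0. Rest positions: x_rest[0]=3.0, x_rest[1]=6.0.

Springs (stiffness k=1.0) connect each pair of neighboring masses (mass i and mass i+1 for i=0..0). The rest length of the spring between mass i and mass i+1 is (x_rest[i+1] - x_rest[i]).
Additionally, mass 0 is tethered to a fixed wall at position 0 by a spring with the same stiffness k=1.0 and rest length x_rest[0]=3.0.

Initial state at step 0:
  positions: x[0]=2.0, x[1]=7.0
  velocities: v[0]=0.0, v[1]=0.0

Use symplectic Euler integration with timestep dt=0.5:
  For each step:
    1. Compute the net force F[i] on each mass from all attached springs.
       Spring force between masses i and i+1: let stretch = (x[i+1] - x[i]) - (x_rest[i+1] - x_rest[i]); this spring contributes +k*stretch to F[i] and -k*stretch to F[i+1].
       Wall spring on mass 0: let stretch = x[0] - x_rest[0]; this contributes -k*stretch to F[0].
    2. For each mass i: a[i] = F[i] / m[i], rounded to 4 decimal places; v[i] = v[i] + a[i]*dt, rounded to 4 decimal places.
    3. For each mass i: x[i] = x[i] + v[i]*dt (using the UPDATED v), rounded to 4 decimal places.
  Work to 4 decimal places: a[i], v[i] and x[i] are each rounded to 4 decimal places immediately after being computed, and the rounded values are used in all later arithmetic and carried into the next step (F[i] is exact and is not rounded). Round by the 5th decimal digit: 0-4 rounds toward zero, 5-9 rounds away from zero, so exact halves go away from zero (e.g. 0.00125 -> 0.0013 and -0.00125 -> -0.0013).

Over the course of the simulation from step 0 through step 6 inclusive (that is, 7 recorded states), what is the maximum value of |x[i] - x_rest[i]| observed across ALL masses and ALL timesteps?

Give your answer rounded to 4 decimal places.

Step 0: x=[2.0000 7.0000] v=[0.0000 0.0000]
Step 1: x=[2.7500 6.7500] v=[1.5000 -0.5000]
Step 2: x=[3.8125 6.3750] v=[2.1250 -0.7500]
Step 3: x=[4.5625 6.0547] v=[1.5000 -0.6406]
Step 4: x=[4.5449 5.9229] v=[-0.0352 -0.2637]
Step 5: x=[3.7356 5.9938] v=[-1.6187 0.1418]
Step 6: x=[2.5569 6.1575] v=[-2.3574 0.3273]
Max displacement = 1.5625

Answer: 1.5625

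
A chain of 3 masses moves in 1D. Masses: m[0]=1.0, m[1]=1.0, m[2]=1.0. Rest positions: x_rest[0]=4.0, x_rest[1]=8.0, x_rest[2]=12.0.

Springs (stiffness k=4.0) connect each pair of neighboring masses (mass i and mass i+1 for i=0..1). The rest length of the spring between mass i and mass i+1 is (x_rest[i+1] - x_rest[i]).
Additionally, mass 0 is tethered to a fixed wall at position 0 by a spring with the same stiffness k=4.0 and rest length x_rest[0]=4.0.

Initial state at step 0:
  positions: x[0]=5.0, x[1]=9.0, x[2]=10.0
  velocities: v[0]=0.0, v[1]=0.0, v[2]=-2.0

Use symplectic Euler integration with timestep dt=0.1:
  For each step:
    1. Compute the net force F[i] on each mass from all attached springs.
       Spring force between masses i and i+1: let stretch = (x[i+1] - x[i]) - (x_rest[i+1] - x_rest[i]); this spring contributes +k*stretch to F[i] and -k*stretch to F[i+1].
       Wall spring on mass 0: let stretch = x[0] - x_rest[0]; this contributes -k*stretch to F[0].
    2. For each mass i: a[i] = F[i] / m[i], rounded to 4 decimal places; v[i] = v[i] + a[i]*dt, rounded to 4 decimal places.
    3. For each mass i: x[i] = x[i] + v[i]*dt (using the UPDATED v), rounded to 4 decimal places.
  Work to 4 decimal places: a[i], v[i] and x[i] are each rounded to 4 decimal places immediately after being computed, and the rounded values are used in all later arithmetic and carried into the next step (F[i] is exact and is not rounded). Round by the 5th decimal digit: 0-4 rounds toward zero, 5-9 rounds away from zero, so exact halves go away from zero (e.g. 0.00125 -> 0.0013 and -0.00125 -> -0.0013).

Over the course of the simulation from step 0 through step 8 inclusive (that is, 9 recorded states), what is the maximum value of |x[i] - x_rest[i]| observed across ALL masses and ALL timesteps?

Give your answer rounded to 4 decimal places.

Answer: 2.0800

Derivation:
Step 0: x=[5.0000 9.0000 10.0000] v=[0.0000 0.0000 -2.0000]
Step 1: x=[4.9600 8.8800 9.9200] v=[-0.4000 -1.2000 -0.8000]
Step 2: x=[4.8784 8.6448 9.9584] v=[-0.8160 -2.3520 0.3840]
Step 3: x=[4.7523 8.3115 10.1043] v=[-1.2608 -3.3331 1.4586]
Step 4: x=[4.5785 7.9075 10.3385] v=[-1.7380 -4.0397 2.3415]
Step 5: x=[4.3547 7.4676 10.6354] v=[-2.2378 -4.3989 2.9691]
Step 6: x=[4.0813 7.0299 10.9656] v=[-2.7345 -4.3769 3.3020]
Step 7: x=[3.7625 6.6317 11.2984] v=[-3.1876 -3.9821 3.3277]
Step 8: x=[3.4080 6.3054 11.6045] v=[-3.5449 -3.2631 3.0610]
Max displacement = 2.0800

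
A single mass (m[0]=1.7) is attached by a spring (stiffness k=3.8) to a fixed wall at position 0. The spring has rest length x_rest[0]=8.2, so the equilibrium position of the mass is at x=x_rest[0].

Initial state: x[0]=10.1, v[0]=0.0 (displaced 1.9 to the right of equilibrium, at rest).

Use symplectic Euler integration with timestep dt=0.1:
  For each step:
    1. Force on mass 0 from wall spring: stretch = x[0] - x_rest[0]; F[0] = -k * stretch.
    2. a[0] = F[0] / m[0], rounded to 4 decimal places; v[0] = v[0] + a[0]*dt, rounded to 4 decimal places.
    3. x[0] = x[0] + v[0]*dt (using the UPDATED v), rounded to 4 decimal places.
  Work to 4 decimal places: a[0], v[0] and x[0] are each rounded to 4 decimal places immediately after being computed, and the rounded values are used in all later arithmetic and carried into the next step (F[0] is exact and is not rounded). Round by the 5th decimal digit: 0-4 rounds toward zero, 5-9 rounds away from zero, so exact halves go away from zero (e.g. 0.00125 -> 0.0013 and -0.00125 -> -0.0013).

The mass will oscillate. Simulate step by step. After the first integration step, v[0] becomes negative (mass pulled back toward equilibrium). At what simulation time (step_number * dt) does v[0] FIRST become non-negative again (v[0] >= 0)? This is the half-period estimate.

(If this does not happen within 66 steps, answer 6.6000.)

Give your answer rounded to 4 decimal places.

Step 0: x=[10.1000] v=[0.0000]
Step 1: x=[10.0575] v=[-0.4247]
Step 2: x=[9.9735] v=[-0.8399]
Step 3: x=[9.8499] v=[-1.2363]
Step 4: x=[9.6894] v=[-1.6051]
Step 5: x=[9.4956] v=[-1.9380]
Step 6: x=[9.2728] v=[-2.2276]
Step 7: x=[9.0261] v=[-2.4674]
Step 8: x=[8.7609] v=[-2.6521]
Step 9: x=[8.4832] v=[-2.7775]
Step 10: x=[8.1991] v=[-2.8408]
Step 11: x=[7.9150] v=[-2.8406]
Step 12: x=[7.6373] v=[-2.7769]
Step 13: x=[7.3722] v=[-2.6511]
Step 14: x=[7.1256] v=[-2.4661]
Step 15: x=[6.9030] v=[-2.2259]
Step 16: x=[6.7094] v=[-1.9360]
Step 17: x=[6.5491] v=[-1.6028]
Step 18: x=[6.4257] v=[-1.2338]
Step 19: x=[6.3420] v=[-0.8372]
Step 20: x=[6.2998] v=[-0.4219]
Step 21: x=[6.3001] v=[0.0029]
First v>=0 after going negative at step 21, time=2.1000

Answer: 2.1000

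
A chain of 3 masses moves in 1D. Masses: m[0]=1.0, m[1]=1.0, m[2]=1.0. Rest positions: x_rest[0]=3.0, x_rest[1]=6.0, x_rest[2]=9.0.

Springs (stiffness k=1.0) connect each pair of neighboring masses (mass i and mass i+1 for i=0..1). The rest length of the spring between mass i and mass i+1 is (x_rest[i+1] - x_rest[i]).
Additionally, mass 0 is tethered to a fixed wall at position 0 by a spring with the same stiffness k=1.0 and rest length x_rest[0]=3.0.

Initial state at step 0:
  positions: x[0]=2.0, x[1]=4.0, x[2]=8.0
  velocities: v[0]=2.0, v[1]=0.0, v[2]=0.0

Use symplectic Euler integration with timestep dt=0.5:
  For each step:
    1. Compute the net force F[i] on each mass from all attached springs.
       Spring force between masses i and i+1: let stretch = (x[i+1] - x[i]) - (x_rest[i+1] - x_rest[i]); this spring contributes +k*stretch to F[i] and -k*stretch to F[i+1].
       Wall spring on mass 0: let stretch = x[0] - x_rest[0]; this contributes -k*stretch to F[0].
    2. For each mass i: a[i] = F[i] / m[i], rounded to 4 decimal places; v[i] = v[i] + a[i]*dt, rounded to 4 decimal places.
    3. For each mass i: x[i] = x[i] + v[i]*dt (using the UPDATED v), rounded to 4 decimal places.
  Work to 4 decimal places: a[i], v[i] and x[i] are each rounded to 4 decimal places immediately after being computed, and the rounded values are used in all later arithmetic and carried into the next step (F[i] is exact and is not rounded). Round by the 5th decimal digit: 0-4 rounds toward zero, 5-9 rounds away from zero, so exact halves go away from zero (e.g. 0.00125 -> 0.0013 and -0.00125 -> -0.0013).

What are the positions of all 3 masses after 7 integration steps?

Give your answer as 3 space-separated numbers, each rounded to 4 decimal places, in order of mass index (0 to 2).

Step 0: x=[2.0000 4.0000 8.0000] v=[2.0000 0.0000 0.0000]
Step 1: x=[3.0000 4.5000 7.7500] v=[2.0000 1.0000 -0.5000]
Step 2: x=[3.6250 5.4375 7.4375] v=[1.2500 1.8750 -0.6250]
Step 3: x=[3.7969 6.4219 7.3750] v=[0.3438 1.9688 -0.1250]
Step 4: x=[3.6758 6.9884 7.8243] v=[-0.2422 1.1329 0.8985]
Step 5: x=[3.4639 6.9357 8.8146] v=[-0.4238 -0.1055 1.9806]
Step 6: x=[3.2540 6.4847 10.0852] v=[-0.4199 -0.9020 2.5412]
Step 7: x=[3.0382 6.1262 11.2057] v=[-0.4316 -0.7171 2.2410]

Answer: 3.0382 6.1262 11.2057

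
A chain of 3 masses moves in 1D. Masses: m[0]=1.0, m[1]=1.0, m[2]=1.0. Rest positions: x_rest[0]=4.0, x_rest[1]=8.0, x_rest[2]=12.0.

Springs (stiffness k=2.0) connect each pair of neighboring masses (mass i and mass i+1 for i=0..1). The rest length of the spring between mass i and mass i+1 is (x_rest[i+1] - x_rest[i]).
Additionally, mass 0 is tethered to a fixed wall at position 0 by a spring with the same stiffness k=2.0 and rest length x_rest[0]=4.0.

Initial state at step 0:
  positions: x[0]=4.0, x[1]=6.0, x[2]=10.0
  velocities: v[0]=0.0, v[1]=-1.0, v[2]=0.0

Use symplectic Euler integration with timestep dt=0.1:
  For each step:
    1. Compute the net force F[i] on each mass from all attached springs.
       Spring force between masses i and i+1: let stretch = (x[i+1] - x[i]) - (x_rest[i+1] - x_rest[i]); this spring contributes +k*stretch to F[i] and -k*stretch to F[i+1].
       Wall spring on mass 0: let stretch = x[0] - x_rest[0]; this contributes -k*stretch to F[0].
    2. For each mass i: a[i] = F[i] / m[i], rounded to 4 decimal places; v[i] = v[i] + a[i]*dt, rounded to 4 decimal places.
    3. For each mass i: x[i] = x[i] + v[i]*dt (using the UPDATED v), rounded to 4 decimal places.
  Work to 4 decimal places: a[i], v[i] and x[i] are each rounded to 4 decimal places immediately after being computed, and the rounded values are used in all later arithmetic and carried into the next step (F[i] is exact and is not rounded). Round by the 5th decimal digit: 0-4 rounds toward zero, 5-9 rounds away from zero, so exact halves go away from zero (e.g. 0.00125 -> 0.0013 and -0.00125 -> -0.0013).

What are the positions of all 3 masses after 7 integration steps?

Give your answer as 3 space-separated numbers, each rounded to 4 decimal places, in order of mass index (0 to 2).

Answer: 3.0605 6.3451 9.9905

Derivation:
Step 0: x=[4.0000 6.0000 10.0000] v=[0.0000 -1.0000 0.0000]
Step 1: x=[3.9600 5.9400 10.0000] v=[-0.4000 -0.6000 0.0000]
Step 2: x=[3.8804 5.9216 9.9988] v=[-0.7960 -0.1840 -0.0120]
Step 3: x=[3.7640 5.9439 9.9961] v=[-1.1638 0.2232 -0.0274]
Step 4: x=[3.6159 6.0037 9.9923] v=[-1.4806 0.5977 -0.0378]
Step 5: x=[3.4433 6.0955 9.9888] v=[-1.7262 0.9179 -0.0355]
Step 6: x=[3.2549 6.2121 9.9874] v=[-1.8844 1.1661 -0.0142]
Step 7: x=[3.0605 6.3451 9.9905] v=[-1.9439 1.3297 0.0307]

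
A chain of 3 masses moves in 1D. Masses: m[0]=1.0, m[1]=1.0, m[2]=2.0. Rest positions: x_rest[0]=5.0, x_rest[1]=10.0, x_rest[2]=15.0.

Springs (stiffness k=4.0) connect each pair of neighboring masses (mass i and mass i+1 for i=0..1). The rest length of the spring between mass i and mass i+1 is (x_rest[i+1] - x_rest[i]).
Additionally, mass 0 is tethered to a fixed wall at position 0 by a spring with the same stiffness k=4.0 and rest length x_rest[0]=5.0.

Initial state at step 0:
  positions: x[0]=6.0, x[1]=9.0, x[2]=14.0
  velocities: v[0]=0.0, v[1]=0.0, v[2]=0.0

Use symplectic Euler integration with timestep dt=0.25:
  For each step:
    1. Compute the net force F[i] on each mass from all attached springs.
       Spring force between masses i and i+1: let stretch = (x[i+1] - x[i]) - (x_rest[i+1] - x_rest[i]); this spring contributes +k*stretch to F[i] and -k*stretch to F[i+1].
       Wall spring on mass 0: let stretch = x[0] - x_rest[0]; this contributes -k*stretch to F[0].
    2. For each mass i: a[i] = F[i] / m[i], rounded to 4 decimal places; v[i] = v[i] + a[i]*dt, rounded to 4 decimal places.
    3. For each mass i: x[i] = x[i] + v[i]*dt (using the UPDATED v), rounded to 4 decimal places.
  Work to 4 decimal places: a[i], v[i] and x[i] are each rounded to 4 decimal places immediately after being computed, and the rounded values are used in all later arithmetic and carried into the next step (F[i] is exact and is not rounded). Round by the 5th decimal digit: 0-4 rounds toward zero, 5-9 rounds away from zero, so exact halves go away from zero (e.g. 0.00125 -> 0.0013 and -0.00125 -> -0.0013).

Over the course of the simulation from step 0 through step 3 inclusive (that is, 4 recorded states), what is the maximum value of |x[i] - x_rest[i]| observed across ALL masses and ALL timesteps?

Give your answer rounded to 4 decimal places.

Step 0: x=[6.0000 9.0000 14.0000] v=[0.0000 0.0000 0.0000]
Step 1: x=[5.2500 9.5000 14.0000] v=[-3.0000 2.0000 0.0000]
Step 2: x=[4.2500 10.0625 14.0625] v=[-4.0000 2.2500 0.2500]
Step 3: x=[3.6406 10.1719 14.2500] v=[-2.4375 0.4375 0.7500]
Max displacement = 1.3594

Answer: 1.3594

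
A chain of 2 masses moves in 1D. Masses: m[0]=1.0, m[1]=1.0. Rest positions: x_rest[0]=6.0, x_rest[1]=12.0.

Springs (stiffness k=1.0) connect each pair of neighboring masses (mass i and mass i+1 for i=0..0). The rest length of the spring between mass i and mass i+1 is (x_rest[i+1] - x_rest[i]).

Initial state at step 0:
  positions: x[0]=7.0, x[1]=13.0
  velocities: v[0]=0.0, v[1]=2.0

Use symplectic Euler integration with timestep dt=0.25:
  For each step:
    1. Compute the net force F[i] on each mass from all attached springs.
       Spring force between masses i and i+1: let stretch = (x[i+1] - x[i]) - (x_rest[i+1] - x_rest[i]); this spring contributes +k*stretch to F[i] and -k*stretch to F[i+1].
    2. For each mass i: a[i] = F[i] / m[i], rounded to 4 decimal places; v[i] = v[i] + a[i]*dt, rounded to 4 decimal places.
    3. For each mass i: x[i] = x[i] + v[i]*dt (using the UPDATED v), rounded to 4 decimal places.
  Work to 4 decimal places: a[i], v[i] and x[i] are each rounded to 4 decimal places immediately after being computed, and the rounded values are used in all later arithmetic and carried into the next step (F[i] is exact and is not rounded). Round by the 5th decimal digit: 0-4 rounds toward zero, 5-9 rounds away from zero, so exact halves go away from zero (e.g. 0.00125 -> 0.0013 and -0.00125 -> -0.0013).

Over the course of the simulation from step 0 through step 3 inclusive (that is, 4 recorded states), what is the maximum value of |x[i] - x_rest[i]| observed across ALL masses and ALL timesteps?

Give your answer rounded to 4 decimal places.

Step 0: x=[7.0000 13.0000] v=[0.0000 2.0000]
Step 1: x=[7.0000 13.5000] v=[0.0000 2.0000]
Step 2: x=[7.0313 13.9688] v=[0.1250 1.8750]
Step 3: x=[7.1212 14.3790] v=[0.3594 1.6406]
Max displacement = 2.3790

Answer: 2.3790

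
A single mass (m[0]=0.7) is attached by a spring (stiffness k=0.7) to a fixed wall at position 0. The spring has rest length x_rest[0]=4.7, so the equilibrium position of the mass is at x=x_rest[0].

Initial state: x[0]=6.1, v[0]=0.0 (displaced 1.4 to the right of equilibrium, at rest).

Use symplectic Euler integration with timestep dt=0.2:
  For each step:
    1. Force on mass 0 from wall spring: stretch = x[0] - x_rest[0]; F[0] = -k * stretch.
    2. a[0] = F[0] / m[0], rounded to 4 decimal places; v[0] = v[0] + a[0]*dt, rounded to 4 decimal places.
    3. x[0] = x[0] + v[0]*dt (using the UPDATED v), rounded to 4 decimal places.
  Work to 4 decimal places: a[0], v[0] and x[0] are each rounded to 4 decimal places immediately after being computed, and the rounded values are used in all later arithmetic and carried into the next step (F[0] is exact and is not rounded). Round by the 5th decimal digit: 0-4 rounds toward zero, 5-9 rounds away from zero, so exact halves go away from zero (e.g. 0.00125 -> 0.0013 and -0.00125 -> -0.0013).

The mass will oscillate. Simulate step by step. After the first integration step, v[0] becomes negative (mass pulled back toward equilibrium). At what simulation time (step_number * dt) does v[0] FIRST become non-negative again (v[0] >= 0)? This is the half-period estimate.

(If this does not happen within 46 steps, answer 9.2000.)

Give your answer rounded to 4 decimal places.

Answer: 3.2000

Derivation:
Step 0: x=[6.1000] v=[0.0000]
Step 1: x=[6.0440] v=[-0.2800]
Step 2: x=[5.9342] v=[-0.5488]
Step 3: x=[5.7751] v=[-0.7956]
Step 4: x=[5.5730] v=[-1.0106]
Step 5: x=[5.3360] v=[-1.1852]
Step 6: x=[5.0735] v=[-1.3124]
Step 7: x=[4.7961] v=[-1.3871]
Step 8: x=[4.5148] v=[-1.4063]
Step 9: x=[4.2409] v=[-1.3693]
Step 10: x=[3.9854] v=[-1.2775]
Step 11: x=[3.7585] v=[-1.1346]
Step 12: x=[3.5692] v=[-0.9463]
Step 13: x=[3.4252] v=[-0.7201]
Step 14: x=[3.3322] v=[-0.4651]
Step 15: x=[3.2939] v=[-0.1915]
Step 16: x=[3.3118] v=[0.0897]
First v>=0 after going negative at step 16, time=3.2000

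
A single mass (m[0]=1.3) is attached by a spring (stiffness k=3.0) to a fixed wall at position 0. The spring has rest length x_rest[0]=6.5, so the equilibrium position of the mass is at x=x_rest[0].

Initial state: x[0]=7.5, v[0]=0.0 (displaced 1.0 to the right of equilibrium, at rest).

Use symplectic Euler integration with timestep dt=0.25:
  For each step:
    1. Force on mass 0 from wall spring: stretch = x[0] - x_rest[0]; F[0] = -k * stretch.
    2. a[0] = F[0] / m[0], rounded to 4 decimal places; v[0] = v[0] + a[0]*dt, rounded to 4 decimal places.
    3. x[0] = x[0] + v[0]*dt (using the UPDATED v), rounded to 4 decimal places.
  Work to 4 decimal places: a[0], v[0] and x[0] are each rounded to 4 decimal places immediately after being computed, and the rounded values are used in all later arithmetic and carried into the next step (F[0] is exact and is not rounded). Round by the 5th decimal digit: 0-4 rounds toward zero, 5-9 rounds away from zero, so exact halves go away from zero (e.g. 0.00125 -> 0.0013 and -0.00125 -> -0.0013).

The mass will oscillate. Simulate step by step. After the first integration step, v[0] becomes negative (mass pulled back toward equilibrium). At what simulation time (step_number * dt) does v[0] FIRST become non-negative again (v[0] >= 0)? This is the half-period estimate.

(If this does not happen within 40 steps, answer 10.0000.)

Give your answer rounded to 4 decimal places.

Step 0: x=[7.5000] v=[0.0000]
Step 1: x=[7.3558] v=[-0.5769]
Step 2: x=[7.0882] v=[-1.0706]
Step 3: x=[6.7357] v=[-1.4100]
Step 4: x=[6.3492] v=[-1.5460]
Step 5: x=[5.9845] v=[-1.4590]
Step 6: x=[5.6941] v=[-1.1616]
Step 7: x=[5.5199] v=[-0.6967]
Step 8: x=[5.4871] v=[-0.1313]
Step 9: x=[5.6004] v=[0.4531]
First v>=0 after going negative at step 9, time=2.2500

Answer: 2.2500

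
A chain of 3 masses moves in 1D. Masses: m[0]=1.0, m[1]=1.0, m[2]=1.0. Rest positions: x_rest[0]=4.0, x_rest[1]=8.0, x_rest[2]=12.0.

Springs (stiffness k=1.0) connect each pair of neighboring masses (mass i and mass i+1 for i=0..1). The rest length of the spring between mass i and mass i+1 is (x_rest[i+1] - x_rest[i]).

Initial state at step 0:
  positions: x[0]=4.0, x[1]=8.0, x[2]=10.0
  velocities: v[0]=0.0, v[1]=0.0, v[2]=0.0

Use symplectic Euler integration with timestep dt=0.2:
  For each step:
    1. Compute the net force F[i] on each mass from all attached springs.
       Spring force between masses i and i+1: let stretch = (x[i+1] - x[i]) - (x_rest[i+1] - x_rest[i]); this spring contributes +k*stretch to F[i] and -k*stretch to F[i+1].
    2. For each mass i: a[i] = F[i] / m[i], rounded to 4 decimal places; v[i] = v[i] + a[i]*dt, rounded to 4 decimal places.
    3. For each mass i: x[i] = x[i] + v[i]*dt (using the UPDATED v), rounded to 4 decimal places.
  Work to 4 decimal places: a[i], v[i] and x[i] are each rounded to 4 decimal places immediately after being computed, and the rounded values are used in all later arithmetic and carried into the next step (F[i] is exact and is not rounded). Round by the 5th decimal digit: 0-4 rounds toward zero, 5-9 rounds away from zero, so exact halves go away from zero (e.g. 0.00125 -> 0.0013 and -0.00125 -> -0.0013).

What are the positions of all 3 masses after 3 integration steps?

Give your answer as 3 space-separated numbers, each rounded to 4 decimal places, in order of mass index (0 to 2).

Answer: 3.9845 7.5668 10.4486

Derivation:
Step 0: x=[4.0000 8.0000 10.0000] v=[0.0000 0.0000 0.0000]
Step 1: x=[4.0000 7.9200 10.0800] v=[0.0000 -0.4000 0.4000]
Step 2: x=[3.9968 7.7696 10.2336] v=[-0.0160 -0.7520 0.7680]
Step 3: x=[3.9845 7.5668 10.4486] v=[-0.0614 -1.0138 1.0752]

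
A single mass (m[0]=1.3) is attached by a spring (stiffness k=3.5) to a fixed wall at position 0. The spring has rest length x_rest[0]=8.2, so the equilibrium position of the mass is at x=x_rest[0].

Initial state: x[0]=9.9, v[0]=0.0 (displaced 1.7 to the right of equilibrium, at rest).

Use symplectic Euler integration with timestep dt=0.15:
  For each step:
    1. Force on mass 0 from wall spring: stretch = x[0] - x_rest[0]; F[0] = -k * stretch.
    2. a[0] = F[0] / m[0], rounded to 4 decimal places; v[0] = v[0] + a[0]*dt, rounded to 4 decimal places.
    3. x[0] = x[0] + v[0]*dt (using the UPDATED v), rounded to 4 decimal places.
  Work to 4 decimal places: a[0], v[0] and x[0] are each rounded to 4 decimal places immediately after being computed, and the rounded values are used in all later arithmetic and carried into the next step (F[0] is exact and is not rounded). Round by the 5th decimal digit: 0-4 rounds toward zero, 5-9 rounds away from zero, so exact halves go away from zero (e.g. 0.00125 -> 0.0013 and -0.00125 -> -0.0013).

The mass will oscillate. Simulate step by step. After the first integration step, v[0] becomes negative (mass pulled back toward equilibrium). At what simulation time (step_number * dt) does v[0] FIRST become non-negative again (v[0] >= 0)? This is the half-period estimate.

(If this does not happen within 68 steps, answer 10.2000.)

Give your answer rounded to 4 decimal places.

Answer: 1.9500

Derivation:
Step 0: x=[9.9000] v=[0.0000]
Step 1: x=[9.7970] v=[-0.6865]
Step 2: x=[9.5973] v=[-1.3314]
Step 3: x=[9.3129] v=[-1.8957]
Step 4: x=[8.9611] v=[-2.3451]
Step 5: x=[8.5632] v=[-2.6525]
Step 6: x=[8.1433] v=[-2.7992]
Step 7: x=[7.7269] v=[-2.7763]
Step 8: x=[7.3391] v=[-2.5852]
Step 9: x=[7.0035] v=[-2.2375]
Step 10: x=[6.7404] v=[-1.7543]
Step 11: x=[6.5657] v=[-1.1648]
Step 12: x=[6.4900] v=[-0.5048]
Step 13: x=[6.5179] v=[0.1858]
First v>=0 after going negative at step 13, time=1.9500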